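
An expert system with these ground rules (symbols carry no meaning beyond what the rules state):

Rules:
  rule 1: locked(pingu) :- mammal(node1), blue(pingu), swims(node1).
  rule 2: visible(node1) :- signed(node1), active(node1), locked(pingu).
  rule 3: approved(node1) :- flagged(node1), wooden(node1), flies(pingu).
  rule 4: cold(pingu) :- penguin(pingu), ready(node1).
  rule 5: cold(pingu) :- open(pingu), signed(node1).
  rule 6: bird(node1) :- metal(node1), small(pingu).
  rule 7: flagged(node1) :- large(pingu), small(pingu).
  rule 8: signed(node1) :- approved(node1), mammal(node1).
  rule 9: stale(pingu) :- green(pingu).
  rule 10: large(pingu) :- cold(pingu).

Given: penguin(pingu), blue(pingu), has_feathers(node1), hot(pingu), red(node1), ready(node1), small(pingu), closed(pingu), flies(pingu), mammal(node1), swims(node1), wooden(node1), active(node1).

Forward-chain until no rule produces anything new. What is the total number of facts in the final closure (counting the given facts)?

20

Round 1: rule 1 [locked(pingu) :- mammal(node1), blue(pingu), swims(node1).]; rule 4 [cold(pingu) :- penguin(pingu), ready(node1).]. Adds locked(pingu), cold(pingu).
Round 2: rule 10 [large(pingu) :- cold(pingu).]. Adds large(pingu).
Round 3: rule 7 [flagged(node1) :- large(pingu), small(pingu).]. Adds flagged(node1).
Round 4: rule 3 [approved(node1) :- flagged(node1), wooden(node1), flies(pingu).]. Adds approved(node1).
Round 5: rule 8 [signed(node1) :- approved(node1), mammal(node1).]. Adds signed(node1).
Round 6: rule 2 [visible(node1) :- signed(node1), active(node1), locked(pingu).]. Adds visible(node1).
Closure: {active(node1), approved(node1), blue(pingu), closed(pingu), cold(pingu), flagged(node1), flies(pingu), has_feathers(node1), hot(pingu), large(pingu), locked(pingu), mammal(node1), penguin(pingu), ready(node1), red(node1), signed(node1), small(pingu), swims(node1), visible(node1), wooden(node1)} — 20 facts.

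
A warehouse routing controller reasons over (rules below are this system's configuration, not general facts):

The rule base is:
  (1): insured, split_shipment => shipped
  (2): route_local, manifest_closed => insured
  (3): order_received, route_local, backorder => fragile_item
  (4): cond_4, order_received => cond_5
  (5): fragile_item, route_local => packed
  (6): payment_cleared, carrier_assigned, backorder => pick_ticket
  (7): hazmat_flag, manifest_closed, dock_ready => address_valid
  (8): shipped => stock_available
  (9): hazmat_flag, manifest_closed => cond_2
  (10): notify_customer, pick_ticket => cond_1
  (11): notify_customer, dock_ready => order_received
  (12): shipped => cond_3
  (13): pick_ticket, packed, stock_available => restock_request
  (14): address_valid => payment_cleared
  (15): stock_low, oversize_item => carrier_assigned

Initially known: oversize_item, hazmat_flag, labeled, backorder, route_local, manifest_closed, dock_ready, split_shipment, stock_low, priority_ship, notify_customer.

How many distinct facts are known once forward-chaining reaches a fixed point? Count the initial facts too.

25

Round 1 — (2), (7), (9), (11), (15), derive insured, address_valid, cond_2, order_received, carrier_assigned.
Round 2 — (1), (3), (14), derive shipped, fragile_item, payment_cleared.
Round 3 — (5), (6), (8), (12), derive packed, pick_ticket, stock_available, cond_3.
Round 4 — (10), (13), derive cond_1, restock_request.
Closure: {address_valid, backorder, carrier_assigned, cond_1, cond_2, cond_3, dock_ready, fragile_item, hazmat_flag, insured, labeled, manifest_closed, notify_customer, order_received, oversize_item, packed, payment_cleared, pick_ticket, priority_ship, restock_request, route_local, shipped, split_shipment, stock_available, stock_low} — 25 facts.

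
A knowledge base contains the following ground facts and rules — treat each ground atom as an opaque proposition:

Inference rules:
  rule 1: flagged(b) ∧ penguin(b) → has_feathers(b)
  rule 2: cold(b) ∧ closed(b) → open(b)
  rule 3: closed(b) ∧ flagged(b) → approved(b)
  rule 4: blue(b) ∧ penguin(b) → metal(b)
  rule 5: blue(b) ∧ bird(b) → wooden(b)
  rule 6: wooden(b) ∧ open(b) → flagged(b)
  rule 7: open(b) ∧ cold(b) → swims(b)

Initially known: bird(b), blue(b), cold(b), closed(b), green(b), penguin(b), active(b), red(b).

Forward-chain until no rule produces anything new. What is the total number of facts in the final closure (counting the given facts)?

15

Round 1 fires rule 2, rule 4, rule 5, giving open(b), metal(b), wooden(b).
Round 2 fires rule 6, rule 7, giving flagged(b), swims(b).
Round 3 fires rule 1, rule 3, giving has_feathers(b), approved(b).
Closure: {active(b), approved(b), bird(b), blue(b), closed(b), cold(b), flagged(b), green(b), has_feathers(b), metal(b), open(b), penguin(b), red(b), swims(b), wooden(b)} — 15 facts.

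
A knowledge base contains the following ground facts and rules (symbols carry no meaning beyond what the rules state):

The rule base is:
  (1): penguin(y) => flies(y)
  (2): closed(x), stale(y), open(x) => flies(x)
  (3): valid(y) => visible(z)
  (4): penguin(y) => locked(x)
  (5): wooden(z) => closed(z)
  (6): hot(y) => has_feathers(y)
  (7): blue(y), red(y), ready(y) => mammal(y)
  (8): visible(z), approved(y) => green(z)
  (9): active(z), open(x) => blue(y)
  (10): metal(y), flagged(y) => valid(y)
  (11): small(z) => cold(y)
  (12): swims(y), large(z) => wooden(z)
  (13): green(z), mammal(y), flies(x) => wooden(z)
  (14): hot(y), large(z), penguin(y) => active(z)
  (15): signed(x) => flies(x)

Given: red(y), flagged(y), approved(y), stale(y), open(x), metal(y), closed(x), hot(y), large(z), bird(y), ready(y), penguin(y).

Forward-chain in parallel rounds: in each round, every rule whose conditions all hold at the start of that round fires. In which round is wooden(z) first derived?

Round 1: (1) [penguin(y) => flies(y)]; (2) [closed(x), stale(y), open(x) => flies(x)]; (4) [penguin(y) => locked(x)]; (6) [hot(y) => has_feathers(y)]; (10) [metal(y), flagged(y) => valid(y)]; (14) [hot(y), large(z), penguin(y) => active(z)]. New: flies(y), flies(x), locked(x), has_feathers(y), valid(y), active(z).
Round 2: (3) [valid(y) => visible(z)]; (9) [active(z), open(x) => blue(y)]. New: visible(z), blue(y).
Round 3: (7) [blue(y), red(y), ready(y) => mammal(y)]; (8) [visible(z), approved(y) => green(z)]. New: mammal(y), green(z).
Round 4: (13) [green(z), mammal(y), flies(x) => wooden(z)]. New: wooden(z).
wooden(z) first appears in round 4.

4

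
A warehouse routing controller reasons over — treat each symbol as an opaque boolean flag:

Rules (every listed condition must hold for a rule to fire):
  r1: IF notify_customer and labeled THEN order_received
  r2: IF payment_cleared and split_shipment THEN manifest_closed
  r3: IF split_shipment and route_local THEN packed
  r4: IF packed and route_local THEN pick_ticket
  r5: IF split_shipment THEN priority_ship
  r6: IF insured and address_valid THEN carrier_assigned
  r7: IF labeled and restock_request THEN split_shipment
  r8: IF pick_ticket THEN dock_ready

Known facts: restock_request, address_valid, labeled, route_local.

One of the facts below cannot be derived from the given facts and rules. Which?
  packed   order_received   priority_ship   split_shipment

Round 1: r7 [IF labeled and restock_request THEN split_shipment]. Adds split_shipment.
Round 2: r3 [IF split_shipment and route_local THEN packed]; r5 [IF split_shipment THEN priority_ship]. Adds packed, priority_ship.
Round 3: r4 [IF packed and route_local THEN pick_ticket]. Adds pick_ticket.
Round 4: r8 [IF pick_ticket THEN dock_ready]. Adds dock_ready.
Derived: split_shipment (round 1), priority_ship (round 2), packed (round 2). order_received never appears in any round.

order_received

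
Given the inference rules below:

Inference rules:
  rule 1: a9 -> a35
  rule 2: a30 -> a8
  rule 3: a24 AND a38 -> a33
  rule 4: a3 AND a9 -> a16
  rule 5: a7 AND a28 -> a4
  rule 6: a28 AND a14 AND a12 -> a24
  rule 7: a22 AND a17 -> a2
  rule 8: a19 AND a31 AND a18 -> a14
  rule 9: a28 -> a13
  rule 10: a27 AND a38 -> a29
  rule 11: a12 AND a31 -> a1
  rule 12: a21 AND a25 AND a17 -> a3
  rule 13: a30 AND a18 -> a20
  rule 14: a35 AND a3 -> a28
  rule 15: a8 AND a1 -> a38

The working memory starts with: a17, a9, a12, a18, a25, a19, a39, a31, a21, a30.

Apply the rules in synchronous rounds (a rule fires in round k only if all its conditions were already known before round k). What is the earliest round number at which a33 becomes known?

4

Round 1: rule 1 [a9 -> a35]; rule 2 [a30 -> a8]; rule 8 [a19 AND a31 AND a18 -> a14]; rule 11 [a12 AND a31 -> a1]; rule 12 [a21 AND a25 AND a17 -> a3]; rule 13 [a30 AND a18 -> a20]. New: a35, a8, a14, a1, a3, a20.
Round 2: rule 4 [a3 AND a9 -> a16]; rule 14 [a35 AND a3 -> a28]; rule 15 [a8 AND a1 -> a38]. New: a16, a28, a38.
Round 3: rule 6 [a28 AND a14 AND a12 -> a24]; rule 9 [a28 -> a13]. New: a24, a13.
Round 4: rule 3 [a24 AND a38 -> a33]. New: a33.
a33 first appears in round 4.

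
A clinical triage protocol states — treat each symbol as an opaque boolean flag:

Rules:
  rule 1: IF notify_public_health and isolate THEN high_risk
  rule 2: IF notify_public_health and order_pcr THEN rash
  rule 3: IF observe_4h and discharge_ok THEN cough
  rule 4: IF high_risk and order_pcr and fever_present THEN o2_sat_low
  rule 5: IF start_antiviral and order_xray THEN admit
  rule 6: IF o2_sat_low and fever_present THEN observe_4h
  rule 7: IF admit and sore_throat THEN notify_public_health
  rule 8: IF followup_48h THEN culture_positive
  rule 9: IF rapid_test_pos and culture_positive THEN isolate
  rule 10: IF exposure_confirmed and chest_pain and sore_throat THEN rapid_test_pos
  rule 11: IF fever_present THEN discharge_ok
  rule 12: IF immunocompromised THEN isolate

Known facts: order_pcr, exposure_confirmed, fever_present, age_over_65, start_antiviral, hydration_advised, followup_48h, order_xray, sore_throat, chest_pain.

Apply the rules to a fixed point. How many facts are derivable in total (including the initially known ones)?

Round 1: rule 5 [IF start_antiviral and order_xray THEN admit]; rule 8 [IF followup_48h THEN culture_positive]; rule 10 [IF exposure_confirmed and chest_pain and sore_throat THEN rapid_test_pos]; rule 11 [IF fever_present THEN discharge_ok]. New: admit, culture_positive, rapid_test_pos, discharge_ok.
Round 2: rule 7 [IF admit and sore_throat THEN notify_public_health]; rule 9 [IF rapid_test_pos and culture_positive THEN isolate]. New: notify_public_health, isolate.
Round 3: rule 1 [IF notify_public_health and isolate THEN high_risk]; rule 2 [IF notify_public_health and order_pcr THEN rash]. New: high_risk, rash.
Round 4: rule 4 [IF high_risk and order_pcr and fever_present THEN o2_sat_low]. New: o2_sat_low.
Round 5: rule 6 [IF o2_sat_low and fever_present THEN observe_4h]. New: observe_4h.
Round 6: rule 3 [IF observe_4h and discharge_ok THEN cough]. New: cough.
Closure: {admit, age_over_65, chest_pain, cough, culture_positive, discharge_ok, exposure_confirmed, fever_present, followup_48h, high_risk, hydration_advised, isolate, notify_public_health, o2_sat_low, observe_4h, order_pcr, order_xray, rapid_test_pos, rash, sore_throat, start_antiviral} — 21 facts.

21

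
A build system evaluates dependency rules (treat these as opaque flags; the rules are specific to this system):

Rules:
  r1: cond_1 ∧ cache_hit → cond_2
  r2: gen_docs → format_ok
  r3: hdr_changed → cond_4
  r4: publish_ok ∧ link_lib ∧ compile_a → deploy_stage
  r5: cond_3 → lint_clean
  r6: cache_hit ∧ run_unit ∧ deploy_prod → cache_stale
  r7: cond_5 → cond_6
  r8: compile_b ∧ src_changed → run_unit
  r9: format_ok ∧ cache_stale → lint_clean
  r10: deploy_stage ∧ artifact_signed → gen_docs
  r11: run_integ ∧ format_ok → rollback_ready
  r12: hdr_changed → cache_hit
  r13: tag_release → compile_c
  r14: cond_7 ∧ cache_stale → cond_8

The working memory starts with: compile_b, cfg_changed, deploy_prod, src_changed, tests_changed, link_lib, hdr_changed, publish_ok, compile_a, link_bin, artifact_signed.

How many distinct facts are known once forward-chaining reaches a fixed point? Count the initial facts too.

19

Round 1: r3 [hdr_changed → cond_4]; r4 [publish_ok ∧ link_lib ∧ compile_a → deploy_stage]; r8 [compile_b ∧ src_changed → run_unit]; r12 [hdr_changed → cache_hit]. New: cond_4, deploy_stage, run_unit, cache_hit.
Round 2: r6 [cache_hit ∧ run_unit ∧ deploy_prod → cache_stale]; r10 [deploy_stage ∧ artifact_signed → gen_docs]. New: cache_stale, gen_docs.
Round 3: r2 [gen_docs → format_ok]. New: format_ok.
Round 4: r9 [format_ok ∧ cache_stale → lint_clean]. New: lint_clean.
Closure: {artifact_signed, cache_hit, cache_stale, cfg_changed, compile_a, compile_b, cond_4, deploy_prod, deploy_stage, format_ok, gen_docs, hdr_changed, link_bin, link_lib, lint_clean, publish_ok, run_unit, src_changed, tests_changed} — 19 facts.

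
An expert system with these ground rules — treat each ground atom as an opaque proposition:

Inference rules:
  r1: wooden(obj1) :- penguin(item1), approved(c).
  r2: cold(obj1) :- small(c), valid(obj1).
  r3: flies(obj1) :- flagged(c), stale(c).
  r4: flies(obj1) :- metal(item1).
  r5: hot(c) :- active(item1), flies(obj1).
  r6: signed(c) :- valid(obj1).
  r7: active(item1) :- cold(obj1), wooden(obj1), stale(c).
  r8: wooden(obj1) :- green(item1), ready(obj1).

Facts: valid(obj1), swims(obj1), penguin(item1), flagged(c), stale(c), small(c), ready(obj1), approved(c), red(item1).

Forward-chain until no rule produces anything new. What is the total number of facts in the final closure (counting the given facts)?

Round 1 — r1, r2, r3, r6, derive wooden(obj1), cold(obj1), flies(obj1), signed(c).
Round 2 — r7, derive active(item1).
Round 3 — r5, derive hot(c).
Closure: {active(item1), approved(c), cold(obj1), flagged(c), flies(obj1), hot(c), penguin(item1), ready(obj1), red(item1), signed(c), small(c), stale(c), swims(obj1), valid(obj1), wooden(obj1)} — 15 facts.

15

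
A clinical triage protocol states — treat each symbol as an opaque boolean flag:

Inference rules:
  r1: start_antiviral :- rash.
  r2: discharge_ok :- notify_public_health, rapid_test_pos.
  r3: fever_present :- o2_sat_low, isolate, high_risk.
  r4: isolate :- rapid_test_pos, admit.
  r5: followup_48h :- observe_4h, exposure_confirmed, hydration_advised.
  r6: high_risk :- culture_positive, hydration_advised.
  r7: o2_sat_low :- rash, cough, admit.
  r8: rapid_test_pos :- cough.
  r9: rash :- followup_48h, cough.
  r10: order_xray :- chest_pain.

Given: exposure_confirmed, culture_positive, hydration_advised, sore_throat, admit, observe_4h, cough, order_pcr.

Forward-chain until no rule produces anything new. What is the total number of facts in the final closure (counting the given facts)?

Round 1 fires r5, r6, r8, giving followup_48h, high_risk, rapid_test_pos.
Round 2 fires r4, r9, giving isolate, rash.
Round 3 fires r1, r7, giving start_antiviral, o2_sat_low.
Round 4 fires r3, giving fever_present.
Closure: {admit, cough, culture_positive, exposure_confirmed, fever_present, followup_48h, high_risk, hydration_advised, isolate, o2_sat_low, observe_4h, order_pcr, rapid_test_pos, rash, sore_throat, start_antiviral} — 16 facts.

16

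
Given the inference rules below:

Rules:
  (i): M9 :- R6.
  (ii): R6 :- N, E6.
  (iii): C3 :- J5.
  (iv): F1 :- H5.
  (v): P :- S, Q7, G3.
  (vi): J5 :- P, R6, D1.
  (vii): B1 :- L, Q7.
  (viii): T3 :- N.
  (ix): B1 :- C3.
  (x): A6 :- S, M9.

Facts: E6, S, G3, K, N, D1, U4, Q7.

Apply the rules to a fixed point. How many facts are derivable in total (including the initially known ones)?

16

Round 1: (ii) [R6 :- N, E6.]; (v) [P :- S, Q7, G3.]; (viii) [T3 :- N.]. Adds R6, P, T3.
Round 2: (i) [M9 :- R6.]; (vi) [J5 :- P, R6, D1.]. Adds M9, J5.
Round 3: (iii) [C3 :- J5.]; (x) [A6 :- S, M9.]. Adds C3, A6.
Round 4: (ix) [B1 :- C3.]. Adds B1.
Closure: {A6, B1, C3, D1, E6, G3, J5, K, M9, N, P, Q7, R6, S, T3, U4} — 16 facts.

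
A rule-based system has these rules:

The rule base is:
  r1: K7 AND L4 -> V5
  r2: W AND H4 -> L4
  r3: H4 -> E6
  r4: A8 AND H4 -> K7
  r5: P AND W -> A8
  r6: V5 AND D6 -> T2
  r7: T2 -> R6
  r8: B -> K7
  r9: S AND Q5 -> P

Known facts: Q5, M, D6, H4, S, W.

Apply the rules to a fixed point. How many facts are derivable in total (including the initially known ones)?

Round 1 fires r2, r3, r9, giving L4, E6, P.
Round 2 fires r5, giving A8.
Round 3 fires r4, giving K7.
Round 4 fires r1, giving V5.
Round 5 fires r6, giving T2.
Round 6 fires r7, giving R6.
Closure: {A8, D6, E6, H4, K7, L4, M, P, Q5, R6, S, T2, V5, W} — 14 facts.

14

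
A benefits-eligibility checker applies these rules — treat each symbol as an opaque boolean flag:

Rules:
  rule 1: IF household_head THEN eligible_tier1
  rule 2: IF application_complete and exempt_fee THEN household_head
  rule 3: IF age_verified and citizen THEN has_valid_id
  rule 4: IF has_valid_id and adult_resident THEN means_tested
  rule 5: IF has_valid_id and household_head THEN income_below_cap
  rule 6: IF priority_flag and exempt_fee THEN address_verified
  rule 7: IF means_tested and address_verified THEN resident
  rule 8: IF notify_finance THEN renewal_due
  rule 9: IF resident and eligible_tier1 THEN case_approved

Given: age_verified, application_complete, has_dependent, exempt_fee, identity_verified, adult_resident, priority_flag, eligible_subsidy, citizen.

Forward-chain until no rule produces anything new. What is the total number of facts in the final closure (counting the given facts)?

17

Round 1 fires rule 2, rule 3, rule 6, giving household_head, has_valid_id, address_verified.
Round 2 fires rule 1, rule 4, rule 5, giving eligible_tier1, means_tested, income_below_cap.
Round 3 fires rule 7, giving resident.
Round 4 fires rule 9, giving case_approved.
Closure: {address_verified, adult_resident, age_verified, application_complete, case_approved, citizen, eligible_subsidy, eligible_tier1, exempt_fee, has_dependent, has_valid_id, household_head, identity_verified, income_below_cap, means_tested, priority_flag, resident} — 17 facts.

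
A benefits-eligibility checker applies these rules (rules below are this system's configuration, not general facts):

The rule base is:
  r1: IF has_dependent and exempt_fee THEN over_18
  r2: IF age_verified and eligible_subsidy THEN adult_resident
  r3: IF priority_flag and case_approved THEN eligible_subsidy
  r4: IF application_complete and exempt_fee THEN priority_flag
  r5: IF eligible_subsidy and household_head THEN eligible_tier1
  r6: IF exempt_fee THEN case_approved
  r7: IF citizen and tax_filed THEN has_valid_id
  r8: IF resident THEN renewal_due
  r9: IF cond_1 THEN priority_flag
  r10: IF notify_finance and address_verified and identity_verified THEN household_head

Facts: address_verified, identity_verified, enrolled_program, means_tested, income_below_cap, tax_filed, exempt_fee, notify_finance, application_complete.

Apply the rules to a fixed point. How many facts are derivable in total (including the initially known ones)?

[1] r4 [IF application_complete and exempt_fee THEN priority_flag]; r6 [IF exempt_fee THEN case_approved]; r10 [IF notify_finance and address_verified and identity_verified THEN household_head]. ⇒ new: priority_flag, case_approved, household_head.
[2] r3 [IF priority_flag and case_approved THEN eligible_subsidy]. ⇒ new: eligible_subsidy.
[3] r5 [IF eligible_subsidy and household_head THEN eligible_tier1]. ⇒ new: eligible_tier1.
Closure: {address_verified, application_complete, case_approved, eligible_subsidy, eligible_tier1, enrolled_program, exempt_fee, household_head, identity_verified, income_below_cap, means_tested, notify_finance, priority_flag, tax_filed} — 14 facts.

14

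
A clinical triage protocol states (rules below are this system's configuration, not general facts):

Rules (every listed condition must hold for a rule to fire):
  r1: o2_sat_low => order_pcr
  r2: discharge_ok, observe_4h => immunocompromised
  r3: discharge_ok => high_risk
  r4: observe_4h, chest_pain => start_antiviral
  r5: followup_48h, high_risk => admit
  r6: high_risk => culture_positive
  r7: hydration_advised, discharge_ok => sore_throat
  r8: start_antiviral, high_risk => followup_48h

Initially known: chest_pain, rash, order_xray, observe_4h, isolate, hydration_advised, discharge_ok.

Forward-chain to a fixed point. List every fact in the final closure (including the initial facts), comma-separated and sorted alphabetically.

admit, chest_pain, culture_positive, discharge_ok, followup_48h, high_risk, hydration_advised, immunocompromised, isolate, observe_4h, order_xray, rash, sore_throat, start_antiviral

Round 1 fires r2, r3, r4, r7, giving immunocompromised, high_risk, start_antiviral, sore_throat.
Round 2 fires r6, r8, giving culture_positive, followup_48h.
Round 3 fires r5, giving admit.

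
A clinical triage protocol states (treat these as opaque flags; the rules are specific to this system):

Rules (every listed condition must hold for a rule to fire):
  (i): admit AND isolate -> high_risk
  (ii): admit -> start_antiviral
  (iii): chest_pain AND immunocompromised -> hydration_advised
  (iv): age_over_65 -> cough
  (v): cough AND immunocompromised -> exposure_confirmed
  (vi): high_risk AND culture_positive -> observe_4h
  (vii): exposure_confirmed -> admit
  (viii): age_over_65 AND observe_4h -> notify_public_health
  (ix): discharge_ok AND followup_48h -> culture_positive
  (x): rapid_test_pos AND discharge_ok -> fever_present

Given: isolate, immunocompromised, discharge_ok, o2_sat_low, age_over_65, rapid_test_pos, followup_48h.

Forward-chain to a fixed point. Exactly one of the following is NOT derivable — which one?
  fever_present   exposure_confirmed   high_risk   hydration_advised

hydration_advised

Round 1 fires (iv), (ix), (x), giving cough, culture_positive, fever_present.
Round 2 fires (v), giving exposure_confirmed.
Round 3 fires (vii), giving admit.
Round 4 fires (i), (ii), giving high_risk, start_antiviral.
Round 5 fires (vi), giving observe_4h.
Round 6 fires (viii), giving notify_public_health.
Derived: exposure_confirmed (round 2), high_risk (round 4), fever_present (round 1). hydration_advised never appears in any round.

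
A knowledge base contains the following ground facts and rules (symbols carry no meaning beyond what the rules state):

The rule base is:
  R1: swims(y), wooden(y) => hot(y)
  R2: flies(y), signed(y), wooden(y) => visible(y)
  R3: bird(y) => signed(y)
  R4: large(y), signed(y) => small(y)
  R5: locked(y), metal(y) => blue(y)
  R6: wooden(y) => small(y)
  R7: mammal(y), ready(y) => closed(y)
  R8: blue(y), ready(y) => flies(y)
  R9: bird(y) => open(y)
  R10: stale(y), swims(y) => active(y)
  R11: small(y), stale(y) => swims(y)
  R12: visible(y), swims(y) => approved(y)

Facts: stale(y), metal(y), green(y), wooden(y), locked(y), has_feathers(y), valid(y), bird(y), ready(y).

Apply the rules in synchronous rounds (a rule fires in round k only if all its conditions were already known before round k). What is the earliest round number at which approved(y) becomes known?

Round 1: R3 [bird(y) => signed(y)]; R5 [locked(y), metal(y) => blue(y)]; R6 [wooden(y) => small(y)]; R9 [bird(y) => open(y)]. Adds signed(y), blue(y), small(y), open(y).
Round 2: R8 [blue(y), ready(y) => flies(y)]; R11 [small(y), stale(y) => swims(y)]. Adds flies(y), swims(y).
Round 3: R1 [swims(y), wooden(y) => hot(y)]; R2 [flies(y), signed(y), wooden(y) => visible(y)]; R10 [stale(y), swims(y) => active(y)]. Adds hot(y), visible(y), active(y).
Round 4: R12 [visible(y), swims(y) => approved(y)]. Adds approved(y).
approved(y) first appears in round 4.

4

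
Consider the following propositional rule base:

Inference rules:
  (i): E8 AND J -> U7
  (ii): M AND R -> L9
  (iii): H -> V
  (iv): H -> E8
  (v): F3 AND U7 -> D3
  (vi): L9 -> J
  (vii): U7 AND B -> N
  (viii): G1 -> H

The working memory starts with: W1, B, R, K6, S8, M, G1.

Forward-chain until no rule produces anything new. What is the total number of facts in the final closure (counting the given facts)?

Round 1: (ii) [M AND R -> L9]; (viii) [G1 -> H]. Adds L9, H.
Round 2: (iii) [H -> V]; (iv) [H -> E8]; (vi) [L9 -> J]. Adds V, E8, J.
Round 3: (i) [E8 AND J -> U7]. Adds U7.
Round 4: (vii) [U7 AND B -> N]. Adds N.
Closure: {B, E8, G1, H, J, K6, L9, M, N, R, S8, U7, V, W1} — 14 facts.

14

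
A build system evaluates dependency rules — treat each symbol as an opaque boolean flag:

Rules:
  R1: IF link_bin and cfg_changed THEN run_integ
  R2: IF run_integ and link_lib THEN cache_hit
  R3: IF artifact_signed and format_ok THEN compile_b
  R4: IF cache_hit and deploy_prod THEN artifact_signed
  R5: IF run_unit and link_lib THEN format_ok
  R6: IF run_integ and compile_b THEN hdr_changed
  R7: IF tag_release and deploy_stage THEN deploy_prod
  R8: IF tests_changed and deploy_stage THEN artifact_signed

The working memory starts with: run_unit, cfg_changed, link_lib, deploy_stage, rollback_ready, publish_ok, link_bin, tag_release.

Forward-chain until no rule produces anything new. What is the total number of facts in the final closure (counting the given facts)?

[1] R1 [IF link_bin and cfg_changed THEN run_integ]; R5 [IF run_unit and link_lib THEN format_ok]; R7 [IF tag_release and deploy_stage THEN deploy_prod]. ⇒ new: run_integ, format_ok, deploy_prod.
[2] R2 [IF run_integ and link_lib THEN cache_hit]. ⇒ new: cache_hit.
[3] R4 [IF cache_hit and deploy_prod THEN artifact_signed]. ⇒ new: artifact_signed.
[4] R3 [IF artifact_signed and format_ok THEN compile_b]. ⇒ new: compile_b.
[5] R6 [IF run_integ and compile_b THEN hdr_changed]. ⇒ new: hdr_changed.
Closure: {artifact_signed, cache_hit, cfg_changed, compile_b, deploy_prod, deploy_stage, format_ok, hdr_changed, link_bin, link_lib, publish_ok, rollback_ready, run_integ, run_unit, tag_release} — 15 facts.

15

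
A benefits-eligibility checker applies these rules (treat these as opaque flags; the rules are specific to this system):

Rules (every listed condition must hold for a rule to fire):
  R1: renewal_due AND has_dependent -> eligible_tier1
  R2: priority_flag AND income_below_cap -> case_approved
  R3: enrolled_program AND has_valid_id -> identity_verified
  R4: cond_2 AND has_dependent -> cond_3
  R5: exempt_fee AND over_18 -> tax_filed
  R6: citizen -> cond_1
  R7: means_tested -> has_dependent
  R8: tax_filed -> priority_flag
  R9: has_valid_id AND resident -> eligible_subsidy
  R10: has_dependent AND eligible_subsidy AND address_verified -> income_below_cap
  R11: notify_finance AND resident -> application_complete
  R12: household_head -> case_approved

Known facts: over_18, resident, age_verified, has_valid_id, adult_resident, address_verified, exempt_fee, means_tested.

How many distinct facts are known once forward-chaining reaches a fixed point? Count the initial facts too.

Round 1: R5 [exempt_fee AND over_18 -> tax_filed]; R7 [means_tested -> has_dependent]; R9 [has_valid_id AND resident -> eligible_subsidy]. New: tax_filed, has_dependent, eligible_subsidy.
Round 2: R8 [tax_filed -> priority_flag]; R10 [has_dependent AND eligible_subsidy AND address_verified -> income_below_cap]. New: priority_flag, income_below_cap.
Round 3: R2 [priority_flag AND income_below_cap -> case_approved]. New: case_approved.
Closure: {address_verified, adult_resident, age_verified, case_approved, eligible_subsidy, exempt_fee, has_dependent, has_valid_id, income_below_cap, means_tested, over_18, priority_flag, resident, tax_filed} — 14 facts.

14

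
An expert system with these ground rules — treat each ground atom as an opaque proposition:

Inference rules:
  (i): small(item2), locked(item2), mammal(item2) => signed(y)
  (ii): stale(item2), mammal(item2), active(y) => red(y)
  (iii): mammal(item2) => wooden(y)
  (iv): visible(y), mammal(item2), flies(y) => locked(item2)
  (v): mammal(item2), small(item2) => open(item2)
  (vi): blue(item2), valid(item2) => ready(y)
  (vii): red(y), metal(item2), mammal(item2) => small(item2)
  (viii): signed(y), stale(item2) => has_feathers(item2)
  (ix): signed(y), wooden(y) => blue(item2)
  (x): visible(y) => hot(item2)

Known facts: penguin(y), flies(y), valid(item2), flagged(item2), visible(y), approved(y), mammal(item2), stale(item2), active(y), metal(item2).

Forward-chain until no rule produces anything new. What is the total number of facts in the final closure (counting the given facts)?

Round 1 — (ii), (iii), (iv), (x), derive red(y), wooden(y), locked(item2), hot(item2).
Round 2 — (vii), derive small(item2).
Round 3 — (i), (v), derive signed(y), open(item2).
Round 4 — (viii), (ix), derive has_feathers(item2), blue(item2).
Round 5 — (vi), derive ready(y).
Closure: {active(y), approved(y), blue(item2), flagged(item2), flies(y), has_feathers(item2), hot(item2), locked(item2), mammal(item2), metal(item2), open(item2), penguin(y), ready(y), red(y), signed(y), small(item2), stale(item2), valid(item2), visible(y), wooden(y)} — 20 facts.

20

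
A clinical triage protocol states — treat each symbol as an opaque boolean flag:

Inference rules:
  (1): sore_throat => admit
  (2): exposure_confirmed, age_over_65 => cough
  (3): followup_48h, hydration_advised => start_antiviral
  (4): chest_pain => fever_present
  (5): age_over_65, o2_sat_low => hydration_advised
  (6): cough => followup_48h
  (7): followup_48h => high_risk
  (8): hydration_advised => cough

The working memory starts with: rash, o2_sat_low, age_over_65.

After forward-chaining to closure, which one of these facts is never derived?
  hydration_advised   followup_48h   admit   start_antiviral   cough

admit

Round 1 fires (5), giving hydration_advised.
Round 2 fires (8), giving cough.
Round 3 fires (6), giving followup_48h.
Round 4 fires (3), (7), giving start_antiviral, high_risk.
Derived: start_antiviral (round 4), cough (round 2), hydration_advised (round 1), followup_48h (round 3). admit never appears in any round.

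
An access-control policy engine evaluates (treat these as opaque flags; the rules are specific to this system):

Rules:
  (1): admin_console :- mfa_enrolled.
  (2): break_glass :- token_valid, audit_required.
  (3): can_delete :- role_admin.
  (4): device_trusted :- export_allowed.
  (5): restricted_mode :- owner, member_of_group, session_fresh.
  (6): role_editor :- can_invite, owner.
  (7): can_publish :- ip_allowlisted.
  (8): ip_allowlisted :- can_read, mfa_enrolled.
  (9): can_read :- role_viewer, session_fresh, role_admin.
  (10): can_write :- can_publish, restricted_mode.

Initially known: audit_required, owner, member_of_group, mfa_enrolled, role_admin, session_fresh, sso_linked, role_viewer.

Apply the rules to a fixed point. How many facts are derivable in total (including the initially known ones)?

[1] (1) [admin_console :- mfa_enrolled.]; (3) [can_delete :- role_admin.]; (5) [restricted_mode :- owner, member_of_group, session_fresh.]; (9) [can_read :- role_viewer, session_fresh, role_admin.]. ⇒ new: admin_console, can_delete, restricted_mode, can_read.
[2] (8) [ip_allowlisted :- can_read, mfa_enrolled.]. ⇒ new: ip_allowlisted.
[3] (7) [can_publish :- ip_allowlisted.]. ⇒ new: can_publish.
[4] (10) [can_write :- can_publish, restricted_mode.]. ⇒ new: can_write.
Closure: {admin_console, audit_required, can_delete, can_publish, can_read, can_write, ip_allowlisted, member_of_group, mfa_enrolled, owner, restricted_mode, role_admin, role_viewer, session_fresh, sso_linked} — 15 facts.

15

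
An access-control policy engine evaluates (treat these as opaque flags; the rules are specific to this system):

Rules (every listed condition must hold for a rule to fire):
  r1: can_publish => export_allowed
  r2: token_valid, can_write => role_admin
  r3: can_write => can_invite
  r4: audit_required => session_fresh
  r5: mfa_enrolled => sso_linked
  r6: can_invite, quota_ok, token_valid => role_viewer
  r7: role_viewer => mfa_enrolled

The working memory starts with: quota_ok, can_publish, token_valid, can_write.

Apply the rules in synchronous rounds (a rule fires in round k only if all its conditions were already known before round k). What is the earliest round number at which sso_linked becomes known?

4

Round 1 fires r1, r2, r3, giving export_allowed, role_admin, can_invite.
Round 2 fires r6, giving role_viewer.
Round 3 fires r7, giving mfa_enrolled.
Round 4 fires r5, giving sso_linked.
sso_linked first appears in round 4.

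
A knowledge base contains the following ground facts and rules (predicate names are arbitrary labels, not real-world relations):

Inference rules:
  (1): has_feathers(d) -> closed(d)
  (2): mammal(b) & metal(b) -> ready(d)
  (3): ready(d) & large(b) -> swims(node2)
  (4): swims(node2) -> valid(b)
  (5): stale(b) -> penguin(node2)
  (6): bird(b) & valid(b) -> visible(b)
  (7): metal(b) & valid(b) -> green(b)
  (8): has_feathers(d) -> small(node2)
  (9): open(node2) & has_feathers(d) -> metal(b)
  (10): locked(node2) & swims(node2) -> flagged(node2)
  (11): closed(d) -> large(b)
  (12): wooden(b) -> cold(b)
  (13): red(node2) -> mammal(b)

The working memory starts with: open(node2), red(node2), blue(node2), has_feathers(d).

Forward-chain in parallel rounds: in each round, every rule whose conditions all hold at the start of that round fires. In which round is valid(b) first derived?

Round 1: (1) [has_feathers(d) -> closed(d)]; (8) [has_feathers(d) -> small(node2)]; (9) [open(node2) & has_feathers(d) -> metal(b)]; (13) [red(node2) -> mammal(b)]. New: closed(d), small(node2), metal(b), mammal(b).
Round 2: (2) [mammal(b) & metal(b) -> ready(d)]; (11) [closed(d) -> large(b)]. New: ready(d), large(b).
Round 3: (3) [ready(d) & large(b) -> swims(node2)]. New: swims(node2).
Round 4: (4) [swims(node2) -> valid(b)]. New: valid(b).
valid(b) first appears in round 4.

4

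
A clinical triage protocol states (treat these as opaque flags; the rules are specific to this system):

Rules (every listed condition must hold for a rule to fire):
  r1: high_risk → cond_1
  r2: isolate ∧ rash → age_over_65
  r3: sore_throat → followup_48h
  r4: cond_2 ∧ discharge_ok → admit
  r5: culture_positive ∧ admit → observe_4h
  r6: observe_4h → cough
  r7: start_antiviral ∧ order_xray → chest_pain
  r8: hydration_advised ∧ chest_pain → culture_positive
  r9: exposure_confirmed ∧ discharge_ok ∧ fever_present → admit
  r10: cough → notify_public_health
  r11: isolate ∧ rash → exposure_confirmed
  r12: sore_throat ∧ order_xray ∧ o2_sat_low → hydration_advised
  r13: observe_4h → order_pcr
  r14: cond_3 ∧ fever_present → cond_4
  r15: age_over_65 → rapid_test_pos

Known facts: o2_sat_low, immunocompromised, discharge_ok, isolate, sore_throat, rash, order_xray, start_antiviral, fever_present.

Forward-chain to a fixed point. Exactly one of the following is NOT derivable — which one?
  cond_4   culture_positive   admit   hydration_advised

cond_4

Round 1: r2 [isolate ∧ rash → age_over_65]; r3 [sore_throat → followup_48h]; r7 [start_antiviral ∧ order_xray → chest_pain]; r11 [isolate ∧ rash → exposure_confirmed]; r12 [sore_throat ∧ order_xray ∧ o2_sat_low → hydration_advised]. Adds age_over_65, followup_48h, chest_pain, exposure_confirmed, hydration_advised.
Round 2: r8 [hydration_advised ∧ chest_pain → culture_positive]; r9 [exposure_confirmed ∧ discharge_ok ∧ fever_present → admit]; r15 [age_over_65 → rapid_test_pos]. Adds culture_positive, admit, rapid_test_pos.
Round 3: r5 [culture_positive ∧ admit → observe_4h]. Adds observe_4h.
Round 4: r6 [observe_4h → cough]; r13 [observe_4h → order_pcr]. Adds cough, order_pcr.
Round 5: r10 [cough → notify_public_health]. Adds notify_public_health.
Derived: culture_positive (round 2), hydration_advised (round 1), admit (round 2). cond_4 never appears in any round.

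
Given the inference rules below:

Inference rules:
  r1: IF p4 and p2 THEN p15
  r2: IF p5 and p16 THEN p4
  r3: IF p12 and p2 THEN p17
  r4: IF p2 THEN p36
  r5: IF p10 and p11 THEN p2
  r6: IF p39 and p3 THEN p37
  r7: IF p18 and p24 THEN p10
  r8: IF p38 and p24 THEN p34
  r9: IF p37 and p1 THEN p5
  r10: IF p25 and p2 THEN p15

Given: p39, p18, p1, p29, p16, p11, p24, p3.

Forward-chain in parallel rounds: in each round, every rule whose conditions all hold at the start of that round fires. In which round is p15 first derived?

Round 1: r6 [IF p39 and p3 THEN p37]; r7 [IF p18 and p24 THEN p10]. New: p37, p10.
Round 2: r5 [IF p10 and p11 THEN p2]; r9 [IF p37 and p1 THEN p5]. New: p2, p5.
Round 3: r2 [IF p5 and p16 THEN p4]; r4 [IF p2 THEN p36]. New: p4, p36.
Round 4: r1 [IF p4 and p2 THEN p15]. New: p15.
p15 first appears in round 4.

4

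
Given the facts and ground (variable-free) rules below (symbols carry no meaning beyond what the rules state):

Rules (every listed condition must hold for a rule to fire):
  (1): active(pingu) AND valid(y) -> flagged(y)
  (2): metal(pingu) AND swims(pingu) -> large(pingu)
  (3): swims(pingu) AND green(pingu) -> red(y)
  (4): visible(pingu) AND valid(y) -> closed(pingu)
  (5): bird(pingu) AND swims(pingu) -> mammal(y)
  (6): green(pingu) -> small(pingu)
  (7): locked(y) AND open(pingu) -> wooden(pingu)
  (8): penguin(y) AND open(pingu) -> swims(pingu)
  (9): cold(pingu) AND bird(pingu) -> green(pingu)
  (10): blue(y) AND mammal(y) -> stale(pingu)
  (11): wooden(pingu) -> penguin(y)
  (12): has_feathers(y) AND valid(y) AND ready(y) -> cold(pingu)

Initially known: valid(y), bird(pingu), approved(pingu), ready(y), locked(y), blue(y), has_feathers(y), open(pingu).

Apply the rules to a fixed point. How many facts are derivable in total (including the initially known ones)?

17

Round 1: (7) [locked(y) AND open(pingu) -> wooden(pingu)]; (12) [has_feathers(y) AND valid(y) AND ready(y) -> cold(pingu)]. New: wooden(pingu), cold(pingu).
Round 2: (9) [cold(pingu) AND bird(pingu) -> green(pingu)]; (11) [wooden(pingu) -> penguin(y)]. New: green(pingu), penguin(y).
Round 3: (6) [green(pingu) -> small(pingu)]; (8) [penguin(y) AND open(pingu) -> swims(pingu)]. New: small(pingu), swims(pingu).
Round 4: (3) [swims(pingu) AND green(pingu) -> red(y)]; (5) [bird(pingu) AND swims(pingu) -> mammal(y)]. New: red(y), mammal(y).
Round 5: (10) [blue(y) AND mammal(y) -> stale(pingu)]. New: stale(pingu).
Closure: {approved(pingu), bird(pingu), blue(y), cold(pingu), green(pingu), has_feathers(y), locked(y), mammal(y), open(pingu), penguin(y), ready(y), red(y), small(pingu), stale(pingu), swims(pingu), valid(y), wooden(pingu)} — 17 facts.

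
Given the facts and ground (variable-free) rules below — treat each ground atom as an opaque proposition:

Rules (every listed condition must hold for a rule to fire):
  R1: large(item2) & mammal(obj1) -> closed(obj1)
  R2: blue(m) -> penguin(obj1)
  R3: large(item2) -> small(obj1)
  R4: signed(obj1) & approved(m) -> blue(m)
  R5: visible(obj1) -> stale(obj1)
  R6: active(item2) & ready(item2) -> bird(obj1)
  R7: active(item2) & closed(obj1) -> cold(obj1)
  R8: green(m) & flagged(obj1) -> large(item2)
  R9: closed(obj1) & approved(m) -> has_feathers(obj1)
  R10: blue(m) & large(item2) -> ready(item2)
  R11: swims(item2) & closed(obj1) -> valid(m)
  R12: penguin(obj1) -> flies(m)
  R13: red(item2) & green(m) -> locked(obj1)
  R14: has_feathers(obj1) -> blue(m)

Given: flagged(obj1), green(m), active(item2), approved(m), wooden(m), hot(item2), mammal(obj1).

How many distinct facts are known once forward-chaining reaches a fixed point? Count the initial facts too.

17

Round 1 — R8, derive large(item2).
Round 2 — R1, R3, derive closed(obj1), small(obj1).
Round 3 — R7, R9, derive cold(obj1), has_feathers(obj1).
Round 4 — R14, derive blue(m).
Round 5 — R2, R10, derive penguin(obj1), ready(item2).
Round 6 — R6, R12, derive bird(obj1), flies(m).
Closure: {active(item2), approved(m), bird(obj1), blue(m), closed(obj1), cold(obj1), flagged(obj1), flies(m), green(m), has_feathers(obj1), hot(item2), large(item2), mammal(obj1), penguin(obj1), ready(item2), small(obj1), wooden(m)} — 17 facts.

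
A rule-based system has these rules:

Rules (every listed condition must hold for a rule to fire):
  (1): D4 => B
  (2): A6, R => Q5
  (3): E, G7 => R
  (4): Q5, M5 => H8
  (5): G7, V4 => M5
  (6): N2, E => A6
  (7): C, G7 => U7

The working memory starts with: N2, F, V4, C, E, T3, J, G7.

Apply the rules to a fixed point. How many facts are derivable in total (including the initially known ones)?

Round 1 — (3), (5), (6), (7), derive R, M5, A6, U7.
Round 2 — (2), derive Q5.
Round 3 — (4), derive H8.
Closure: {A6, C, E, F, G7, H8, J, M5, N2, Q5, R, T3, U7, V4} — 14 facts.

14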